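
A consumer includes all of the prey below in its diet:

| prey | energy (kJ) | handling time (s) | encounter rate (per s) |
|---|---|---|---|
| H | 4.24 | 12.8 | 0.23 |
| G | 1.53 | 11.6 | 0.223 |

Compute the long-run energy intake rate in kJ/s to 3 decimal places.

R = (0.23×4.24 + 0.223×1.53) / (1 + 0.23×12.8 + 0.223×11.6) = 1.316/6.531 = 0.2016 kJ/s.

0.202 kJ/s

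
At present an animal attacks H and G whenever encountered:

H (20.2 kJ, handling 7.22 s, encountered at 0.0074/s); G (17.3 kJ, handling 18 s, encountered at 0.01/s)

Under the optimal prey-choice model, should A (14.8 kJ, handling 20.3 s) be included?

On H and G alone, R = ΣλE/(1+Σλh) = 0.3225/1.233 = 0.2615 kJ/s.
Profitability of A: 14.8/20.3 = 0.7291 kJ/s.
0.7291 > 0.2615, so adding A raises the average — include it.

Yes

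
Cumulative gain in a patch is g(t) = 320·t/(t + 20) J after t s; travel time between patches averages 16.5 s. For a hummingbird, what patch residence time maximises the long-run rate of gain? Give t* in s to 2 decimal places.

Optimal t* satisfies g'(t*) = g(t*)/(T + t*).
g'(t) = 320·20/(t + 20)². Setting 320·20/(t+20)² = 320t/[(t+20)(16.5+t)] gives 20(16.5+t) = t(t+20), so t² = 20×16.5 = 330.
t* = √330 = 18.17 s.

18.17 s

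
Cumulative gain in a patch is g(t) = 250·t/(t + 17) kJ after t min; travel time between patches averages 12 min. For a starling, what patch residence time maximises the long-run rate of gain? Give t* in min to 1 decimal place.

By the marginal value theorem, leave when the instantaneous gain rate g'(t) equals the habitat-wide average g(t)/(T + t).
g'(t) = 250·17/(t + 17)². Setting 250·17/(t+17)² = 250t/[(t+17)(12+t)] gives 17(12+t) = t(t+17), so t² = 17×12 = 204.
t* = √204 = 14.28 min.

14.3 min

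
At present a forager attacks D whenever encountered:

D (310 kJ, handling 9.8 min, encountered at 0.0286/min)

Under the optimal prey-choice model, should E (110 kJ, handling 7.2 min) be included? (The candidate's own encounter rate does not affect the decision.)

Intake rate on the current diet: R = (0.0286×310) / (1 + 0.0286×9.8) = 8.866/1.28 = 6.925 kJ/min.
E: E/h = 110/7.2 = 15.28 kJ/min.
15.28 > 6.925, so adding E raises the average — include it.

Yes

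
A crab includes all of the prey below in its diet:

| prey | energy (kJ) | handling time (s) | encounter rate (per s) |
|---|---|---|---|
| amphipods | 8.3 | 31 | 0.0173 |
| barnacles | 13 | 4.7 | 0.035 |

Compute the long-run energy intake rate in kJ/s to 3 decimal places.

Energy encountered per unit search time: 0.0173×8.3 + 0.035×13 = 0.5986 kJ/s.
Handling time per unit search time: 0.0173×31 + 0.035×4.7 = 0.7008.
Rate = 0.5986/(1 + 0.7008) = 0.3519 kJ/s.

0.352 kJ/s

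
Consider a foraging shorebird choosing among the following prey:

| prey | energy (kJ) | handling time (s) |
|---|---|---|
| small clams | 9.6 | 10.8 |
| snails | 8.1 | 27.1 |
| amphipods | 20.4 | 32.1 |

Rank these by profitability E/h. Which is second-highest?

amphipods

Profitability E/h (kJ/s): small clams = 9.6/10.8 = 0.889, snails = 8.1/27.1 = 0.299, amphipods = 20.4/32.1 = 0.636.
Ranked: small clams > amphipods > snails.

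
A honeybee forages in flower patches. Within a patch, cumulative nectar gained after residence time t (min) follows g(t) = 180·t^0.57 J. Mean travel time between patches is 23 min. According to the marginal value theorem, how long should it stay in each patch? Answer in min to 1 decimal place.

30.5 min

Maximise g(t)/(T+t): set derivative to zero → g'(t)(T+t) = g(t).
g'(t) = 0.57·180·t^-0.43. Setting 0.57·180·t^-0.43 = 180·t^0.57/(23+t) gives 0.57(23+t) = t, so 0.43·t = 0.57×23.
t* = 0.57×23/0.43 = 30.49 min.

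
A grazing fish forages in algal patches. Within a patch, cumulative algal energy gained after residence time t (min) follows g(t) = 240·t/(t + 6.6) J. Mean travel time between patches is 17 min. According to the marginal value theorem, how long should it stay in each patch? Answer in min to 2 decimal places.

10.59 min

By the marginal value theorem, leave when the instantaneous gain rate g'(t) equals the habitat-wide average g(t)/(T + t).
g'(t) = 240·6.6/(t + 6.6)². Setting 240·6.6/(t+6.6)² = 240t/[(t+6.6)(17+t)] gives 6.6(17+t) = t(t+6.6), so t² = 6.6×17 = 112.2.
t* = √112.2 = 10.59 min.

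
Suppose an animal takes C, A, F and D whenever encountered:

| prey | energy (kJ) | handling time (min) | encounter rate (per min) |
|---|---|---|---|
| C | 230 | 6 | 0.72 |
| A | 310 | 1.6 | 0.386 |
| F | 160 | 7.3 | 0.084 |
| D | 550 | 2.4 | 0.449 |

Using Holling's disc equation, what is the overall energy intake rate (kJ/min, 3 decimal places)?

R = Σλ_iE_i / (1 + Σλ_ih_i)
Numerator: 0.72×230 + 0.386×310 + 0.084×160 + 0.449×550 = 545.6
Denominator: 1 + 0.72×6 + 0.386×1.6 + 0.084×7.3 + 0.449×2.4 = 7.628
R = 545.6/7.628 = 71.53 kJ/min

71.529 kJ/min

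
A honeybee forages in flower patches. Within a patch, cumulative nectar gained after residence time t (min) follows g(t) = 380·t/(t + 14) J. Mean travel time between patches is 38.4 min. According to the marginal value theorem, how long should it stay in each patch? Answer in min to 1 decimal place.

23.2 min

By the marginal value theorem, leave when the instantaneous gain rate g'(t) equals the habitat-wide average g(t)/(T + t).
g'(t) = 380·14/(t + 14)². Setting 380·14/(t+14)² = 380t/[(t+14)(38.4+t)] gives 14(38.4+t) = t(t+14), so t² = 14×38.4 = 537.6.
t* = √537.6 = 23.19 min.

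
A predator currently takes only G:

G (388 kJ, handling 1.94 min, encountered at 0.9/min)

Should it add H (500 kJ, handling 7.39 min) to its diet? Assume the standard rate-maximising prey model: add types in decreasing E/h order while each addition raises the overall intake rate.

Intake rate on the current diet: R = (0.9×388) / (1 + 0.9×1.94) = 349.2/2.746 = 127.2 kJ/min.
H: E/h = 500/7.39 = 67.66 kJ/min.
67.66 < 127.2, so adding H would lower the average — exclude it.

No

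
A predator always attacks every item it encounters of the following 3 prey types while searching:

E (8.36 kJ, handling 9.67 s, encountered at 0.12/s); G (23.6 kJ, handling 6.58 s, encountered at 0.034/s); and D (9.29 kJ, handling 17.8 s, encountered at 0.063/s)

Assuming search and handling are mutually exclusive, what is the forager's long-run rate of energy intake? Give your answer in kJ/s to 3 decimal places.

R = Σλ_iE_i / (1 + Σλ_ih_i)
Numerator: 0.12×8.36 + 0.034×23.6 + 0.063×9.29 = 2.391
Denominator: 1 + 0.12×9.67 + 0.034×6.58 + 0.063×17.8 = 3.506
R = 2.391/3.506 = 0.682 kJ/s

0.682 kJ/s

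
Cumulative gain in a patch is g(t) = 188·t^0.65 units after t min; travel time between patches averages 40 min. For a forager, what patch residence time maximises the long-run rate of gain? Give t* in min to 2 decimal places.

74.29 min

By the marginal value theorem, leave when the instantaneous gain rate g'(t) equals the habitat-wide average g(t)/(T + t).
g'(t) = 0.65·188·t^-0.35. Setting 0.65·188·t^-0.35 = 188·t^0.65/(40+t) gives 0.65(40+t) = t, so 0.35·t = 0.65×40.
t* = 0.65×40/0.35 = 74.29 min.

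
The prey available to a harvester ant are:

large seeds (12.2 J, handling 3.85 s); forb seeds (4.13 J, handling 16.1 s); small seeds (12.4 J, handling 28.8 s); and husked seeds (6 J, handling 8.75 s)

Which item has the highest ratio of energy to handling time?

Profitability E/h (J/s): large seeds = 12.2/3.85 = 3.17, forb seeds = 4.13/16.1 = 0.257, small seeds = 12.4/28.8 = 0.431, husked seeds = 6/8.75 = 0.686.
Ranked: large seeds > husked seeds > small seeds > forb seeds.

large seeds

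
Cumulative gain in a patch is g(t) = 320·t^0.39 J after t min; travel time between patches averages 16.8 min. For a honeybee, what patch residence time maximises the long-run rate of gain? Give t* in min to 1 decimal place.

Maximise g(t)/(T+t): set derivative to zero → g'(t)(T+t) = g(t).
g'(t) = 0.39·320·t^-0.61. Setting 0.39·320·t^-0.61 = 320·t^0.39/(16.8+t) gives 0.39(16.8+t) = t, so 0.61·t = 0.39×16.8.
t* = 0.39×16.8/0.61 = 10.74 min.

10.7 min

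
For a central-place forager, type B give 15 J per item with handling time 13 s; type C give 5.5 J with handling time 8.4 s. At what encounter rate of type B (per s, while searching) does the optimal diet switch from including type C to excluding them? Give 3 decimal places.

0.101 per s

Drop type C once their profitability E₂/h₂ falls below the rate achievable on type B alone: E₂/h₂ = λE₁/(1 + λh₁).
Solve for λ: λE₁h₂ = E₂(1 + λh₁) → λ(E₁h₂ − E₂h₁) = E₂ → λ = E₂/(E₁h₂ − E₂h₁).
λ = 5.5/(15×8.4 − 5.5×13) = 5.5/54.5 = 0.1009 per s.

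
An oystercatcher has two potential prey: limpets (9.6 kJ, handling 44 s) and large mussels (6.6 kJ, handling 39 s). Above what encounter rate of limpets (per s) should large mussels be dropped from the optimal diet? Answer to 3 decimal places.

The zero-one rule: include large mussels iff E₂/h₂ > λE₁/(1+λh₁). Equality gives the switch point.
λE₁h₂ = E₂ + λE₂h₁ ⇒ λ = E₂/(E₁h₂ − E₂h₁) = 6.6/(374.4 − 290.4) = 0.07857 per s.

0.079 per s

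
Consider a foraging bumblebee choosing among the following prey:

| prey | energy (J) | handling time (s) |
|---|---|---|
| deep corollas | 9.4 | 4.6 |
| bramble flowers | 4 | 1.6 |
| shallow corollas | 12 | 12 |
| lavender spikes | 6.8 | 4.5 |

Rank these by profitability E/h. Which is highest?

Profitability E/h (J/s): deep corollas = 9.4/4.6 = 2.04, bramble flowers = 4/1.6 = 2.5, shallow corollas = 12/12 = 1, lavender spikes = 6.8/4.5 = 1.51.
Ranked: bramble flowers > deep corollas > lavender spikes > shallow corollas.

bramble flowers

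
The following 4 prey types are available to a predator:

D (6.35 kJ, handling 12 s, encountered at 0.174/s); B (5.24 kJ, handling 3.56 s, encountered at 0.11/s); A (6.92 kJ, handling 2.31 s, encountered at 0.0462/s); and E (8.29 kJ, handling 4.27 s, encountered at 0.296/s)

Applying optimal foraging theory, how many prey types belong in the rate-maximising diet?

Profitabilities (E/h, kJ/s): A 3, E 1.94, B 1.47, D 0.529. Add prey in this order while the next type's profitability exceeds the intake rate on those already taken.
Rate on top 1: 0.2889. E: 1.94 > 0.2889 → include.
Rate on top 2: 1.17. B: 1.47 > 1.17 → include.
Rate on top 3: 1.213. D: 0.529 < 1.213 → exclude; stop.
Optimal diet: A, E, B — 3 of 4 types.

3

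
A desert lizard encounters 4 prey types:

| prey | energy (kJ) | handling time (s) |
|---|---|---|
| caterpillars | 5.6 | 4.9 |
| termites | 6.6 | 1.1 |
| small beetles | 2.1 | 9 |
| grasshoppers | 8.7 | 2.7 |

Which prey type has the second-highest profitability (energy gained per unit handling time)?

In descending order of E/h:
termites: 6.6/1.1 = 6 kJ/s
grasshoppers: 8.7/2.7 = 3.22 kJ/s
caterpillars: 5.6/4.9 = 1.14 kJ/s
small beetles: 2.1/9 = 0.233 kJ/s

grasshoppers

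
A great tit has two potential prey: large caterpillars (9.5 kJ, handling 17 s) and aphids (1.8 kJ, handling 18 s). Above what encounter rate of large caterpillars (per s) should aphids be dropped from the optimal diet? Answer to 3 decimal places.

0.013 per s

The zero-one rule: include aphids iff E₂/h₂ > λE₁/(1+λh₁). Equality gives the switch point.
λE₁h₂ = E₂ + λE₂h₁ ⇒ λ = E₂/(E₁h₂ − E₂h₁) = 1.8/(171 − 30.6) = 0.01282 per s.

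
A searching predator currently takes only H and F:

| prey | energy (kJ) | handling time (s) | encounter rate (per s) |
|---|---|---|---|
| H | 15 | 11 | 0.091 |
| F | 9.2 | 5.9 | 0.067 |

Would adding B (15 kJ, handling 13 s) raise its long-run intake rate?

Yes

On H and F alone, R = ΣλE/(1+Σλh) = 1.981/2.396 = 0.8269 kJ/s.
B: E/h = 15/13 = 1.154 kJ/s.
Since 1.154 > R, including B increases the long-run rate.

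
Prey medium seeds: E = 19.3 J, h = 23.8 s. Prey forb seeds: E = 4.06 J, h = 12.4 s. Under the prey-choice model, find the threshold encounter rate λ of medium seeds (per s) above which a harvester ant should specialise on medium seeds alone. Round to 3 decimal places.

0.028 per s

Drop forb seeds once their profitability E₂/h₂ falls below the rate achievable on medium seeds alone: E₂/h₂ = λE₁/(1 + λh₁).
Solve for λ: λE₁h₂ = E₂(1 + λh₁) → λ(E₁h₂ − E₂h₁) = E₂ → λ = E₂/(E₁h₂ − E₂h₁).
λ = 4.06/(19.3×12.4 − 4.06×23.8) = 4.06/142.7 = 0.02845 per s.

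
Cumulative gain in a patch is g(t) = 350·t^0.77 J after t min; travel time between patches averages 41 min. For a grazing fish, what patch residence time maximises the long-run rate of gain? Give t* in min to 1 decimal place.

Optimal t* satisfies g'(t*) = g(t*)/(T + t*).
g'(t) = 0.77·350·t^-0.23. Setting 0.77·350·t^-0.23 = 350·t^0.77/(41+t) gives 0.77(41+t) = t, so 0.23·t = 0.77×41.
t* = 0.77×41/0.23 = 137.3 min.

137.3 min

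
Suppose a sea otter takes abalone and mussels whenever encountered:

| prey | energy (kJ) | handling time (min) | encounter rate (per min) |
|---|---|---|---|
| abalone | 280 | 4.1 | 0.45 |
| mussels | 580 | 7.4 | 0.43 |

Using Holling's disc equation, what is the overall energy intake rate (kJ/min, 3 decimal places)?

Energy encountered per unit search time: 0.45×280 + 0.43×580 = 375.4 kJ/min.
Handling time per unit search time: 0.45×4.1 + 0.43×7.4 = 5.027.
Rate = 375.4/(1 + 5.027) = 62.29 kJ/min.

62.286 kJ/min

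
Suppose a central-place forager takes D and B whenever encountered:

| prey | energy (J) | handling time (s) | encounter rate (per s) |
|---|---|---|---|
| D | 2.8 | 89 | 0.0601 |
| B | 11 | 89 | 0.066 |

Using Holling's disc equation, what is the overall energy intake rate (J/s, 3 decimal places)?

0.073 J/s

Energy encountered per unit search time: 0.0601×2.8 + 0.066×11 = 0.8943 J/s.
Handling time per unit search time: 0.0601×89 + 0.066×89 = 11.22.
Rate = 0.8943/(1 + 11.22) = 0.07316 J/s.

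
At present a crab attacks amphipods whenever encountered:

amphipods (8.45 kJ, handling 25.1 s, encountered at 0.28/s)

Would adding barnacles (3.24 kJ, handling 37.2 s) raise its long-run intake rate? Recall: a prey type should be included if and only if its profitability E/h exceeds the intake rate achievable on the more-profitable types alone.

No

Intake rate on the current diet: R = (0.28×8.45) / (1 + 0.28×25.1) = 2.366/8.028 = 0.2947 kJ/s.
barnacles: E/h = 3.24/37.2 = 0.0871 kJ/s.
0.0871 < 0.2947, so adding barnacles would lower the average — exclude it.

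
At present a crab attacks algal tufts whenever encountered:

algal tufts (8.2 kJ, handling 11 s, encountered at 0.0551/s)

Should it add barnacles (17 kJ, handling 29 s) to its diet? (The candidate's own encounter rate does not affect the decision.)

Intake rate on the current diet: R = (0.0551×8.2) / (1 + 0.0551×11) = 0.4518/1.606 = 0.2813 kJ/s.
Profitability of barnacles: 17/29 = 0.5862 kJ/s.
0.5862 > 0.2813, so adding barnacles raises the average — include it.

Yes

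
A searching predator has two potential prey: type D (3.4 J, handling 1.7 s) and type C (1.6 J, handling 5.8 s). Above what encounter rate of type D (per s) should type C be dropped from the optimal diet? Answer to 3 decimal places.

0.094 per s

Drop type C once their profitability E₂/h₂ falls below the rate achievable on type D alone: E₂/h₂ = λE₁/(1 + λh₁).
Solve for λ: λE₁h₂ = E₂(1 + λh₁) → λ(E₁h₂ − E₂h₁) = E₂ → λ = E₂/(E₁h₂ − E₂h₁).
λ = 1.6/(3.4×5.8 − 1.6×1.7) = 1.6/17 = 0.09412 per s.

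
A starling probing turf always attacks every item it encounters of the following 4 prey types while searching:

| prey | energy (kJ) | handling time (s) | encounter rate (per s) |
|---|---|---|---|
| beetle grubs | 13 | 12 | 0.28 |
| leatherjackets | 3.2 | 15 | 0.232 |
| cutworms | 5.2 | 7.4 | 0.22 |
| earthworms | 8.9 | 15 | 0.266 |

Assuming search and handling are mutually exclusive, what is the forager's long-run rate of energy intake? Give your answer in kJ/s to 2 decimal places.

0.59 kJ/s

Energy encountered per unit search time: 0.28×13 + 0.232×3.2 + 0.22×5.2 + 0.266×8.9 = 7.894 kJ/s.
Handling time per unit search time: 0.28×12 + 0.232×15 + 0.22×7.4 + 0.266×15 = 12.46.
Rate = 7.894/(1 + 12.46) = 0.5866 kJ/s.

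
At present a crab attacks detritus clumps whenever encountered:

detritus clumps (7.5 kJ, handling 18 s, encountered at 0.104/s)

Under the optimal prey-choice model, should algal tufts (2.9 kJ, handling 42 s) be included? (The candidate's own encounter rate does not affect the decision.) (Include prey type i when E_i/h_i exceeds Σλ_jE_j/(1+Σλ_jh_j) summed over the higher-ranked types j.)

No

Current rate: (0.104×7.5)/(1 + 0.104×18) = 0.2716 kJ/s.
algal tufts: E/h = 2.9/42 = 0.06905 kJ/s.
Since 0.06905 < R, time spent handling algal tufts is better spent searching.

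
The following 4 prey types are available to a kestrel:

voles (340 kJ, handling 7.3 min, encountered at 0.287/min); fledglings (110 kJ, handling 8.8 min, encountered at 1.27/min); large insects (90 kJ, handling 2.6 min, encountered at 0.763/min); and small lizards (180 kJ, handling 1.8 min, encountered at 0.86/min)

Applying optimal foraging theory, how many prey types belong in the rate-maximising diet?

Profitabilities (E/h, kJ/min): small lizards 100, voles 46.6, large insects 34.6, fledglings 12.5. Add prey in this order while the next type's profitability exceeds the intake rate on those already taken.
Rate on top 1: 60.75. voles: 46.6 < 60.75 → exclude; stop.
Optimal diet: small lizards — 1 of 4 types.

1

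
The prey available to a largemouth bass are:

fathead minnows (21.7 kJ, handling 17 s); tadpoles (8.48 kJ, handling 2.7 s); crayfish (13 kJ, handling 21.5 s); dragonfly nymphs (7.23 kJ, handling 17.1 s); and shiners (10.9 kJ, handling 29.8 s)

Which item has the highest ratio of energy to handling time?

In descending order of E/h:
tadpoles: 8.48/2.7 = 3.14 kJ/s
fathead minnows: 21.7/17 = 1.28 kJ/s
crayfish: 13/21.5 = 0.605 kJ/s
dragonfly nymphs: 7.23/17.1 = 0.423 kJ/s
shiners: 10.9/29.8 = 0.366 kJ/s

tadpoles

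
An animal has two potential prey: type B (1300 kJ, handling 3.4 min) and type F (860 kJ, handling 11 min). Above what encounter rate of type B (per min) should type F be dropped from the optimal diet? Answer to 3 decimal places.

At the threshold, the rate on type B alone equals the profitability of type F: λ·1300/(1 + λ·3.4) = 860/11 = 78.18.
Rearranging, λ(1300 − 78.18×3.4) = 78.18, so λ = 78.18/1034 = 0.0756 per min.

0.076 per min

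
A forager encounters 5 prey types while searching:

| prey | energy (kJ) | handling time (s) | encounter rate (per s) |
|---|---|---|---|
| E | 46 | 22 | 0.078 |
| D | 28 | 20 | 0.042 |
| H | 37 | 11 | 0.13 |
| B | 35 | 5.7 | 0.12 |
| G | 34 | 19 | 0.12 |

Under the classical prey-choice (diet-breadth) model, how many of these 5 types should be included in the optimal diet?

2

Rank by E/h (kJ/s): B 6.14, H 3.36, E 2.09, G 1.79, D 1.4. Include each in turn until the next type's E/h falls below the running intake rate.
Rate on top 1: 2.494. H: 3.36 > 2.494 → include.
Rate on top 2: 2.893. E: 2.09 < 2.893 → exclude; stop.
Optimal diet: B, H — 2 of 5 types.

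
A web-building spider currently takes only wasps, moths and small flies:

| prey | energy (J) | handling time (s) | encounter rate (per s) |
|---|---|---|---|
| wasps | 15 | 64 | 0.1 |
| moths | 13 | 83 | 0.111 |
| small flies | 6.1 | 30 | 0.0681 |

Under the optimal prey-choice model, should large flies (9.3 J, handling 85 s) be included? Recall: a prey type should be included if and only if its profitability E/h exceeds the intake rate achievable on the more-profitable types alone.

On wasps, moths and small flies alone, R = ΣλE/(1+Σλh) = 3.358/18.66 = 0.18 J/s.
large flies: E/h = 9.3/85 = 0.1094 J/s.
Since 0.1094 < R, time spent handling large flies is better spent searching.

No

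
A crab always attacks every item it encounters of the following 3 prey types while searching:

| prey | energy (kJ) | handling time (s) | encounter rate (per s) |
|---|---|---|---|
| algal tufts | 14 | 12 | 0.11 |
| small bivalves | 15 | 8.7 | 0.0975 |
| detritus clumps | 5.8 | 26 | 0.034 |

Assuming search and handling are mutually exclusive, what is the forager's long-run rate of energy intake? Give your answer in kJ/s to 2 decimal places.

0.79 kJ/s

R = Σλ_iE_i / (1 + Σλ_ih_i)
Numerator: 0.11×14 + 0.0975×15 + 0.034×5.8 = 3.2
Denominator: 1 + 0.11×12 + 0.0975×8.7 + 0.034×26 = 4.052
R = 3.2/4.052 = 0.7896 kJ/s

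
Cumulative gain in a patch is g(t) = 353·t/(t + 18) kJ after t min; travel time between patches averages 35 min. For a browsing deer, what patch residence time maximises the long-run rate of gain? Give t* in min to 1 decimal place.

Optimal t* satisfies g'(t*) = g(t*)/(T + t*).
g'(t) = 353·18/(t + 18)². Setting 353·18/(t+18)² = 353t/[(t+18)(35+t)] gives 18(35+t) = t(t+18), so t² = 18×35 = 630.
t* = √630 = 25.1 min.

25.1 min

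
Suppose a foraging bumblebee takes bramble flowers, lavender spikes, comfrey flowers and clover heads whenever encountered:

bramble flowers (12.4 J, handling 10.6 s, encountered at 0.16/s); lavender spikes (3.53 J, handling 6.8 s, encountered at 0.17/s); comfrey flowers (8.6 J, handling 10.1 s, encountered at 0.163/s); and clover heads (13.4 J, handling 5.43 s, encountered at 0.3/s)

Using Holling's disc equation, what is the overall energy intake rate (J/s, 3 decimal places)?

1.123 J/s

R = (0.16×12.4 + 0.17×3.53 + 0.163×8.6 + 0.3×13.4) / (1 + 0.16×10.6 + 0.17×6.8 + 0.163×10.1 + 0.3×5.43) = 8.006/7.127 = 1.123 J/s.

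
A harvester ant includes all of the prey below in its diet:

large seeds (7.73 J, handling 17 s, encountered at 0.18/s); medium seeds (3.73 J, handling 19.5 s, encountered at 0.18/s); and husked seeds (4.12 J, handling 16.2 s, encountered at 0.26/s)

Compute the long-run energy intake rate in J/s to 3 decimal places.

Energy encountered per unit search time: 0.18×7.73 + 0.18×3.73 + 0.26×4.12 = 3.134 J/s.
Handling time per unit search time: 0.18×17 + 0.18×19.5 + 0.26×16.2 = 10.78.
Rate = 3.134/(1 + 10.78) = 0.266 J/s.

0.266 J/s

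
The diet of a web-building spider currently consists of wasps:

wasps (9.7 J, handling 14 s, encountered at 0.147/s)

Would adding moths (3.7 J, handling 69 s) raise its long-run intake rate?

No

Current rate: (0.147×9.7)/(1 + 0.147×14) = 0.4663 J/s.
moths: E/h = 3.7/69 = 0.05362 J/s.
Since 0.05362 < R, time spent handling moths is better spent searching.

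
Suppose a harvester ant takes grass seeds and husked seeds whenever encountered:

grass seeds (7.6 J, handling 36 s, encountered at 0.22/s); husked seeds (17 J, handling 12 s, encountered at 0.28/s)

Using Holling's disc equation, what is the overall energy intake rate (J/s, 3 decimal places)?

0.524 J/s

R = (0.22×7.6 + 0.28×17) / (1 + 0.22×36 + 0.28×12) = 6.432/12.28 = 0.5238 J/s.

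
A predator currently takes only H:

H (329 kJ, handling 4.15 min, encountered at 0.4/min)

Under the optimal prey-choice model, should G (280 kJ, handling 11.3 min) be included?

No

Intake rate on the current diet: R = (0.4×329) / (1 + 0.4×4.15) = 131.6/2.66 = 49.47 kJ/min.
Profitability of G: 280/11.3 = 24.78 kJ/min.
Since 24.78 < R, time spent handling G is better spent searching.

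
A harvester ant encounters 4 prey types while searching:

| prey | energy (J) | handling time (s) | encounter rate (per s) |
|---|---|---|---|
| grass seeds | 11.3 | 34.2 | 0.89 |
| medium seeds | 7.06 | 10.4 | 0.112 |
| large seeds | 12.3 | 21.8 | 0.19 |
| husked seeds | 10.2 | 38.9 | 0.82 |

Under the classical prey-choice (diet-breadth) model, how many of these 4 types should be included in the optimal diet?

E/h in descending order: medium seeds 0.679, large seeds 0.564, grass seeds 0.33, husked seeds 0.262 J/s. The optimal diet is the largest prefix of this list for which every included type satisfies E_i/h_i > R on the types above it.
Rate on top 1: 0.3653. large seeds: 0.564 > 0.3653 → include.
Rate on top 2: 0.4959. grass seeds: 0.33 < 0.4959 → exclude; stop.
Optimal diet: medium seeds, large seeds — 2 of 4 types.

2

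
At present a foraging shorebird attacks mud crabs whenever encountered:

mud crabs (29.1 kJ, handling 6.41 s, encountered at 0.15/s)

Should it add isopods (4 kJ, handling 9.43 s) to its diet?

On mud crabs alone, R = ΣλE/(1+Σλh) = 4.365/1.962 = 2.225 kJ/s.
Profitability of isopods: 4/9.43 = 0.4242 kJ/s.
0.4242 < 2.225, so adding isopods would lower the average — exclude it.

No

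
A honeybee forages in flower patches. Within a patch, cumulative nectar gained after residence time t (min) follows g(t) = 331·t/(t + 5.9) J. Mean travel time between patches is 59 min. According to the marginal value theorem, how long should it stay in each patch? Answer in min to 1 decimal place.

By the marginal value theorem, leave when the instantaneous gain rate g'(t) equals the habitat-wide average g(t)/(T + t).
g'(t) = 331·5.9/(t + 5.9)². Setting 331·5.9/(t+5.9)² = 331t/[(t+5.9)(59+t)] gives 5.9(59+t) = t(t+5.9), so t² = 5.9×59 = 348.1.
t* = √348.1 = 18.66 min.

18.7 min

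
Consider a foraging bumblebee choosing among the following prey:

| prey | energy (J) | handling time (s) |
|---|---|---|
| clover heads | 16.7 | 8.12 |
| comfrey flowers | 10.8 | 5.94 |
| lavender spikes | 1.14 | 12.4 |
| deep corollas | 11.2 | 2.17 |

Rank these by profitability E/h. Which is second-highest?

clover heads

Profitability E/h (J/s): clover heads = 16.7/8.12 = 2.06, comfrey flowers = 10.8/5.94 = 1.82, lavender spikes = 1.14/12.4 = 0.0919, deep corollas = 11.2/2.17 = 5.16.
Ranked: deep corollas > clover heads > comfrey flowers > lavender spikes.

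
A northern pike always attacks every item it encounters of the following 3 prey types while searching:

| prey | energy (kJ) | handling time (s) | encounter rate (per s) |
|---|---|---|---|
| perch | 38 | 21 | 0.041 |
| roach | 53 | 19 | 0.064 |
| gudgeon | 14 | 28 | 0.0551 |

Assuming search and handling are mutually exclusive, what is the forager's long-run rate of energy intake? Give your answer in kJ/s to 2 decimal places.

Energy encountered per unit search time: 0.041×38 + 0.064×53 + 0.0551×14 = 5.721 kJ/s.
Handling time per unit search time: 0.041×21 + 0.064×19 + 0.0551×28 = 3.62.
Rate = 5.721/(1 + 3.62) = 1.238 kJ/s.

1.24 kJ/s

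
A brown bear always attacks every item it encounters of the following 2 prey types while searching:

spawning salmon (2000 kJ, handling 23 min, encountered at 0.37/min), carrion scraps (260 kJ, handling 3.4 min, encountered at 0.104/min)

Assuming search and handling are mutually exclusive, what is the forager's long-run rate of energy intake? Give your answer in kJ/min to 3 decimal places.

R = Σλ_iE_i / (1 + Σλ_ih_i)
Numerator: 0.37×2000 + 0.104×260 = 767
Denominator: 1 + 0.37×23 + 0.104×3.4 = 9.864
R = 767/9.864 = 77.76 kJ/min

77.765 kJ/min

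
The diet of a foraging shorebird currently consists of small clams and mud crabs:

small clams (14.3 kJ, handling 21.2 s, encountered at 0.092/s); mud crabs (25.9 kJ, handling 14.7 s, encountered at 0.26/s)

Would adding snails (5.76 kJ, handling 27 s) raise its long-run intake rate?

Intake rate on the current diet: R = (0.092×14.3 + 0.26×25.9) / (1 + 0.092×21.2 + 0.26×14.7) = 8.05/6.772 = 1.189 kJ/s.
snails: E/h = 5.76/27 = 0.2133 kJ/s.
Since 0.2133 < R, time spent handling snails is better spent searching.

No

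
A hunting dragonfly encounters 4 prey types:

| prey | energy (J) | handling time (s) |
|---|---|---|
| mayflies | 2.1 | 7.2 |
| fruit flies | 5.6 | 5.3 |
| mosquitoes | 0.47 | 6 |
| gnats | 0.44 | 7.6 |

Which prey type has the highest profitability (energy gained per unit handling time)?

fruit flies

Profitability E/h (J/s): mayflies = 2.1/7.2 = 0.292, fruit flies = 5.6/5.3 = 1.06, mosquitoes = 0.47/6 = 0.0783, gnats = 0.44/7.6 = 0.0579.
Ranked: fruit flies > mayflies > mosquitoes > gnats.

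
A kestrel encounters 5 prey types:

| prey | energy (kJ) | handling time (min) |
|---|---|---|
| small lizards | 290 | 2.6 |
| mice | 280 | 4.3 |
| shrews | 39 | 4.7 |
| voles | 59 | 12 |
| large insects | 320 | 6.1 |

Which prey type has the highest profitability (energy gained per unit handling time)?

small lizards

Profitability E/h (kJ/min): small lizards = 290/2.6 = 112, mice = 280/4.3 = 65.1, shrews = 39/4.7 = 8.3, voles = 59/12 = 4.92, large insects = 320/6.1 = 52.5.
Ranked: small lizards > mice > large insects > shrews > voles.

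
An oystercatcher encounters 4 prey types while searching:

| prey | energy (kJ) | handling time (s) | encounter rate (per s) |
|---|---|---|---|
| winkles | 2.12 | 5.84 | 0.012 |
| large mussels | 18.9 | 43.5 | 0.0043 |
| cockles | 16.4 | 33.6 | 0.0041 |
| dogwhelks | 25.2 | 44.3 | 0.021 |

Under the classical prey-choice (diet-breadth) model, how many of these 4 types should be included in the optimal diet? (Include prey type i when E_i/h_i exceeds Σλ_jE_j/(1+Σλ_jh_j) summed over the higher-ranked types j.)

Rank by E/h (kJ/s): dogwhelks 0.569, cockles 0.488, large mussels 0.434, winkles 0.363. Include each in turn until the next type's E/h falls below the running intake rate.
Rate on top 1: 0.2742. cockles: 0.488 > 0.2742 → include.
Rate on top 2: 0.2884. large mussels: 0.434 > 0.2884 → include.
Rate on top 3: 0.3005. winkles: 0.363 > 0.3005 → include.
Optimal diet: dogwhelks, cockles, large mussels, winkles — 4 of 4 types.

4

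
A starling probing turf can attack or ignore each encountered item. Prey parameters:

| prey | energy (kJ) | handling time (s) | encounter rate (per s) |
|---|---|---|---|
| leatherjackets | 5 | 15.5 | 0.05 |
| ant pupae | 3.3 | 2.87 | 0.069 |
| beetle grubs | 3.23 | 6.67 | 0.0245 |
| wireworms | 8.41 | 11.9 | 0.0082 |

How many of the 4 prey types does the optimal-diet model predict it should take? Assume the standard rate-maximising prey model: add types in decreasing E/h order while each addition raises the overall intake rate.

4

Profitabilities (E/h, kJ/s): ant pupae 1.15, wireworms 0.707, beetle grubs 0.484, leatherjackets 0.323. Add prey in this order while the next type's profitability exceeds the intake rate on those already taken.
Rate on top 1: 0.1901. wireworms: 0.707 > 0.1901 → include.
Rate on top 2: 0.229. beetle grubs: 0.484 > 0.229 → include.
Rate on top 3: 0.2576. leatherjackets: 0.323 > 0.2576 → include.
Optimal diet: ant pupae, wireworms, beetle grubs, leatherjackets — 4 of 4 types.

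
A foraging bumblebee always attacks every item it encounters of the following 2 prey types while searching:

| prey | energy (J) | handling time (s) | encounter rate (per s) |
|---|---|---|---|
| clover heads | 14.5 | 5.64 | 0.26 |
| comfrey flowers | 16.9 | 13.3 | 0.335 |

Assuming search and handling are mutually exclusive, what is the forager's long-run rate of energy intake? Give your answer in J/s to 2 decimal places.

R = (0.26×14.5 + 0.335×16.9) / (1 + 0.26×5.64 + 0.335×13.3) = 9.431/6.922 = 1.363 J/s.

1.36 J/s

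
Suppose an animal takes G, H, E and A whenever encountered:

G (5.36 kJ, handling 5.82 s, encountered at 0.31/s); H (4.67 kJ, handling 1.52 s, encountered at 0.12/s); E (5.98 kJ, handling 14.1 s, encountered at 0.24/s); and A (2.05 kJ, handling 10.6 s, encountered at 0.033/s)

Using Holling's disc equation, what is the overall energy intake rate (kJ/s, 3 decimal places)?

R = Σλ_iE_i / (1 + Σλ_ih_i)
Numerator: 0.31×5.36 + 0.12×4.67 + 0.24×5.98 + 0.033×2.05 = 3.725
Denominator: 1 + 0.31×5.82 + 0.12×1.52 + 0.24×14.1 + 0.033×10.6 = 6.72
R = 3.725/6.72 = 0.5543 kJ/s

0.554 kJ/s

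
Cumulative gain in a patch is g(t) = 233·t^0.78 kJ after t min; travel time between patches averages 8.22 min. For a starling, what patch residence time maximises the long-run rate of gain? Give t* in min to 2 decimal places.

29.14 min

By the marginal value theorem, leave when the instantaneous gain rate g'(t) equals the habitat-wide average g(t)/(T + t).
g'(t) = 0.78·233·t^-0.22. Setting 0.78·233·t^-0.22 = 233·t^0.78/(8.22+t) gives 0.78(8.22+t) = t, so 0.22·t = 0.78×8.22.
t* = 0.78×8.22/0.22 = 29.14 min.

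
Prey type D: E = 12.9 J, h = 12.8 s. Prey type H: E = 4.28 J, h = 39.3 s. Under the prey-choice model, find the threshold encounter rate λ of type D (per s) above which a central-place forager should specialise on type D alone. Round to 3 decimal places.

The zero-one rule: include type H iff E₂/h₂ > λE₁/(1+λh₁). Equality gives the switch point.
λE₁h₂ = E₂ + λE₂h₁ ⇒ λ = E₂/(E₁h₂ − E₂h₁) = 4.28/(507 − 54.78) = 0.009465 per s.

0.009 per s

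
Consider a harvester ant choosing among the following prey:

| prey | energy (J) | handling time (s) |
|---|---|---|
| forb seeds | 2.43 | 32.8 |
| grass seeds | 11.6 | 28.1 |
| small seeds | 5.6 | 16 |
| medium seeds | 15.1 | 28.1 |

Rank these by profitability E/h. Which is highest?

medium seeds

Profitability E/h (J/s): forb seeds = 2.43/32.8 = 0.0741, grass seeds = 11.6/28.1 = 0.413, small seeds = 5.6/16 = 0.35, medium seeds = 15.1/28.1 = 0.537.
Ranked: medium seeds > grass seeds > small seeds > forb seeds.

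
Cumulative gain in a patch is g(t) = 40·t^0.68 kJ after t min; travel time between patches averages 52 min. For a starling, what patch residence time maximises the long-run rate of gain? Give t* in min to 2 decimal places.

Optimal t* satisfies g'(t*) = g(t*)/(T + t*).
g'(t) = 0.68·40·t^-0.32. Setting 0.68·40·t^-0.32 = 40·t^0.68/(52+t) gives 0.68(52+t) = t, so 0.32·t = 0.68×52.
t* = 0.68×52/0.32 = 110.5 min.

110.50 min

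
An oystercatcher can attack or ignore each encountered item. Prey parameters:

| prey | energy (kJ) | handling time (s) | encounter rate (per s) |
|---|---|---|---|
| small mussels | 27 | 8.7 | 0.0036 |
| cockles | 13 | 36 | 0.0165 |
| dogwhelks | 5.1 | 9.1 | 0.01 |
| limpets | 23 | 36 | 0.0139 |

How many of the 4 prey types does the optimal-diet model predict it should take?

4

Profitabilities (E/h, kJ/s): small mussels 3.1, limpets 0.639, dogwhelks 0.56, cockles 0.361. Add prey in this order while the next type's profitability exceeds the intake rate on those already taken.
Rate on top 1: 0.09425. limpets: 0.639 > 0.09425 → include.
Rate on top 2: 0.2722. dogwhelks: 0.56 > 0.2722 → include.
Rate on top 3: 0.2883. cockles: 0.361 > 0.2883 → include.
Optimal diet: small mussels, limpets, dogwhelks, cockles — 4 of 4 types.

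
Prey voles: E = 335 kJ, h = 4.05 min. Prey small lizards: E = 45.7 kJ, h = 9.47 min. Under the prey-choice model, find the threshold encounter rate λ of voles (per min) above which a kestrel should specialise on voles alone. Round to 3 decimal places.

At the threshold, the rate on voles alone equals the profitability of small lizards: λ·335/(1 + λ·4.05) = 45.7/9.47 = 4.826.
Rearranging, λ(335 − 4.826×4.05) = 4.826, so λ = 4.826/315.5 = 0.0153 per min.

0.015 per min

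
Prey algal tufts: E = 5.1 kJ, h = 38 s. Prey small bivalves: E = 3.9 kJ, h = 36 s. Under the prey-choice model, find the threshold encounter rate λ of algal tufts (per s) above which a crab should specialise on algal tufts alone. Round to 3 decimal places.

Drop small bivalves once their profitability E₂/h₂ falls below the rate achievable on algal tufts alone: E₂/h₂ = λE₁/(1 + λh₁).
Solve for λ: λE₁h₂ = E₂(1 + λh₁) → λ(E₁h₂ − E₂h₁) = E₂ → λ = E₂/(E₁h₂ − E₂h₁).
λ = 3.9/(5.1×36 − 3.9×38) = 3.9/35.4 = 0.1102 per s.

0.110 per s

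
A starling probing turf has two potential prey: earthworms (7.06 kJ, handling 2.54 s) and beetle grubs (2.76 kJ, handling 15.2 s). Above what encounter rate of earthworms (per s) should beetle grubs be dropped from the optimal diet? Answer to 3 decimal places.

0.028 per s

Drop beetle grubs once their profitability E₂/h₂ falls below the rate achievable on earthworms alone: E₂/h₂ = λE₁/(1 + λh₁).
Solve for λ: λE₁h₂ = E₂(1 + λh₁) → λ(E₁h₂ − E₂h₁) = E₂ → λ = E₂/(E₁h₂ − E₂h₁).
λ = 2.76/(7.06×15.2 − 2.76×2.54) = 2.76/100.3 = 0.02752 per s.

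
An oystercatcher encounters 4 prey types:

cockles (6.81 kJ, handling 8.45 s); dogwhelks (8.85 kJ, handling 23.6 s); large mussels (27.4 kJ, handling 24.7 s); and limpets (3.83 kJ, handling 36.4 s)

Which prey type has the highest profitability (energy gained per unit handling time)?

large mussels

Profitability E/h (kJ/s): cockles = 6.81/8.45 = 0.806, dogwhelks = 8.85/23.6 = 0.375, large mussels = 27.4/24.7 = 1.11, limpets = 3.83/36.4 = 0.105.
Ranked: large mussels > cockles > dogwhelks > limpets.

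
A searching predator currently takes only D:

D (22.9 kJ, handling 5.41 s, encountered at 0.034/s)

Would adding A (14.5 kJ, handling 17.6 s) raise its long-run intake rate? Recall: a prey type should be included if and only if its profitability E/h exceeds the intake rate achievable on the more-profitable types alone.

Yes

Current rate: (0.034×22.9)/(1 + 0.034×5.41) = 0.6576 kJ/s.
A: E/h = 14.5/17.6 = 0.8239 kJ/s.
0.8239 > 0.6576, so adding A raises the average — include it.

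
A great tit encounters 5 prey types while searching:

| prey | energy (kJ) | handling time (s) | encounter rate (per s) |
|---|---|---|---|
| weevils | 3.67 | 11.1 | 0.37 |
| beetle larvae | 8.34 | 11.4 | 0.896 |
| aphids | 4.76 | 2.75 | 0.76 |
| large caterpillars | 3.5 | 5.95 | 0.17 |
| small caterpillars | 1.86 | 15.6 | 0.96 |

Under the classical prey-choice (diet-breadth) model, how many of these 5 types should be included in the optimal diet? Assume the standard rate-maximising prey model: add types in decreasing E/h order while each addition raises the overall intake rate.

1

E/h in descending order: aphids 1.73, beetle larvae 0.732, large caterpillars 0.588, weevils 0.331, small caterpillars 0.119 kJ/s. The optimal diet is the largest prefix of this list for which every included type satisfies E_i/h_i > R on the types above it.
Rate on top 1: 1.171. beetle larvae: 0.732 < 1.171 → exclude; stop.
Optimal diet: aphids — 1 of 5 types.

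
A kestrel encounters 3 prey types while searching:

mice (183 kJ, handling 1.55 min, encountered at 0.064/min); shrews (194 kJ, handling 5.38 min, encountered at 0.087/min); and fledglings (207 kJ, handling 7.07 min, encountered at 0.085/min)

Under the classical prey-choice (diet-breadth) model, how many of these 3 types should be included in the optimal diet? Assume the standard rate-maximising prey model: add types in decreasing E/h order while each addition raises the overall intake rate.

3

E/h in descending order: mice 118, shrews 36.1, fledglings 29.3 kJ/min. The optimal diet is the largest prefix of this list for which every included type satisfies E_i/h_i > R on the types above it.
Rate on top 1: 10.66. shrews: 36.1 > 10.66 → include.
Rate on top 2: 18.24. fledglings: 29.3 > 18.24 → include.
Optimal diet: mice, shrews, fledglings — 3 of 3 types.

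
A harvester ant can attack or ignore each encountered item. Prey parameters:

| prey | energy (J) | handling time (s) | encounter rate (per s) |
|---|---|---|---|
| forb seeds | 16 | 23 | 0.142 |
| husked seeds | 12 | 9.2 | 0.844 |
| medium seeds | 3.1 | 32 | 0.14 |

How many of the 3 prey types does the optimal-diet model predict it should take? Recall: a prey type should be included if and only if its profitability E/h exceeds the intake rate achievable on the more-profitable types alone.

E/h in descending order: husked seeds 1.3, forb seeds 0.696, medium seeds 0.0969 J/s. The optimal diet is the largest prefix of this list for which every included type satisfies E_i/h_i > R on the types above it.
Rate on top 1: 1.156. forb seeds: 0.696 < 1.156 → exclude; stop.
Optimal diet: husked seeds — 1 of 3 types.

1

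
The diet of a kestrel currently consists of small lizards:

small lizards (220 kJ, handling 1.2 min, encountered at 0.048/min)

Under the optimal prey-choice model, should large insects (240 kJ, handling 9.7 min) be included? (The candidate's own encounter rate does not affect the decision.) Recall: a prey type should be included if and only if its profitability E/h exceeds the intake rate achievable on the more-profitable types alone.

Yes

Intake rate on the current diet: R = (0.048×220) / (1 + 0.048×1.2) = 10.56/1.058 = 9.985 kJ/min.
Profitability of large insects: 240/9.7 = 24.74 kJ/min.
24.74 > 9.985, so adding large insects raises the average — include it.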